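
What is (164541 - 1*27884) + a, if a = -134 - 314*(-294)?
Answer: 228839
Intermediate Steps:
a = 92182 (a = -134 + 92316 = 92182)
(164541 - 1*27884) + a = (164541 - 1*27884) + 92182 = (164541 - 27884) + 92182 = 136657 + 92182 = 228839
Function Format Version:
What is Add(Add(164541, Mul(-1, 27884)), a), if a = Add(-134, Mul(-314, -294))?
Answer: 228839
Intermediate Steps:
a = 92182 (a = Add(-134, 92316) = 92182)
Add(Add(164541, Mul(-1, 27884)), a) = Add(Add(164541, Mul(-1, 27884)), 92182) = Add(Add(164541, -27884), 92182) = Add(136657, 92182) = 228839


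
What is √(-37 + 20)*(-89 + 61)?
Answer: -28*I*√17 ≈ -115.45*I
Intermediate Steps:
√(-37 + 20)*(-89 + 61) = √(-17)*(-28) = (I*√17)*(-28) = -28*I*√17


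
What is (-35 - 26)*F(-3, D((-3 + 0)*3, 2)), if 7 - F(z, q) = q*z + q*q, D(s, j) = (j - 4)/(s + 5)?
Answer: -2013/4 ≈ -503.25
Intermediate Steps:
D(s, j) = (-4 + j)/(5 + s)
F(z, q) = 7 - q² - q*z (F(z, q) = 7 - (q*z + q*q) = 7 - (q*z + q²) = 7 - (q² + q*z) = 7 + (-q² - q*z) = 7 - q² - q*z)
(-35 - 26)*F(-3, D((-3 + 0)*3, 2)) = (-35 - 26)*(7 - ((-4 + 2)/(5 + (-3 + 0)*3))² - 1*(-4 + 2)/(5 + (-3 + 0)*3)*(-3)) = -61*(7 - (-2/(5 - 3*3))² - 1*-2/(5 - 3*3)*(-3)) = -61*(7 - (-2/(5 - 9))² - 1*-2/(5 - 9)*(-3)) = -61*(7 - (-2/(-4))² - 1*-2/(-4)*(-3)) = -61*(7 - (-¼*(-2))² - 1*(-¼*(-2))*(-3)) = -61*(7 - (½)² - 1*½*(-3)) = -61*(7 - 1*¼ + 3/2) = -61*(7 - ¼ + 3/2) = -61*33/4 = -2013/4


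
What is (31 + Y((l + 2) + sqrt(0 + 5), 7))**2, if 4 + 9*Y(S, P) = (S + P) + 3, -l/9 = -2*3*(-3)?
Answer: (125 + sqrt(5))**2/81 ≈ 199.86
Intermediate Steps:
l = -162 (l = -9*(-2*3)*(-3) = -(-54)*(-3) = -9*18 = -162)
Y(S, P) = -1/9 + P/9 + S/9 (Y(S, P) = -4/9 + ((S + P) + 3)/9 = -4/9 + ((P + S) + 3)/9 = -4/9 + (3 + P + S)/9 = -4/9 + (1/3 + P/9 + S/9) = -1/9 + P/9 + S/9)
(31 + Y((l + 2) + sqrt(0 + 5), 7))**2 = (31 + (-1/9 + (1/9)*7 + ((-162 + 2) + sqrt(0 + 5))/9))**2 = (31 + (-1/9 + 7/9 + (-160 + sqrt(5))/9))**2 = (31 + (-1/9 + 7/9 + (-160/9 + sqrt(5)/9)))**2 = (31 + (-154/9 + sqrt(5)/9))**2 = (125/9 + sqrt(5)/9)**2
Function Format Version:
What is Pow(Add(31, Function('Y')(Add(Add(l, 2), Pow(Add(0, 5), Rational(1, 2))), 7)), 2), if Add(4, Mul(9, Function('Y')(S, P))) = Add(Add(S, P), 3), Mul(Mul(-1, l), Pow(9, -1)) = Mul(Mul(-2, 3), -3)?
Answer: Mul(Rational(1, 81), Pow(Add(125, Pow(5, Rational(1, 2))), 2)) ≈ 199.86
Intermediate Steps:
l = -162 (l = Mul(-9, Mul(Mul(-2, 3), -3)) = Mul(-9, Mul(-6, -3)) = Mul(-9, 18) = -162)
Function('Y')(S, P) = Add(Rational(-1, 9), Mul(Rational(1, 9), P), Mul(Rational(1, 9), S)) (Function('Y')(S, P) = Add(Rational(-4, 9), Mul(Rational(1, 9), Add(Add(S, P), 3))) = Add(Rational(-4, 9), Mul(Rational(1, 9), Add(Add(P, S), 3))) = Add(Rational(-4, 9), Mul(Rational(1, 9), Add(3, P, S))) = Add(Rational(-4, 9), Add(Rational(1, 3), Mul(Rational(1, 9), P), Mul(Rational(1, 9), S))) = Add(Rational(-1, 9), Mul(Rational(1, 9), P), Mul(Rational(1, 9), S)))
Pow(Add(31, Function('Y')(Add(Add(l, 2), Pow(Add(0, 5), Rational(1, 2))), 7)), 2) = Pow(Add(31, Add(Rational(-1, 9), Mul(Rational(1, 9), 7), Mul(Rational(1, 9), Add(Add(-162, 2), Pow(Add(0, 5), Rational(1, 2)))))), 2) = Pow(Add(31, Add(Rational(-1, 9), Rational(7, 9), Mul(Rational(1, 9), Add(-160, Pow(5, Rational(1, 2)))))), 2) = Pow(Add(31, Add(Rational(-1, 9), Rational(7, 9), Add(Rational(-160, 9), Mul(Rational(1, 9), Pow(5, Rational(1, 2)))))), 2) = Pow(Add(31, Add(Rational(-154, 9), Mul(Rational(1, 9), Pow(5, Rational(1, 2))))), 2) = Pow(Add(Rational(125, 9), Mul(Rational(1, 9), Pow(5, Rational(1, 2)))), 2)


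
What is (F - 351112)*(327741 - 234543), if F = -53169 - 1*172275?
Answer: -53733866088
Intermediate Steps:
F = -225444 (F = -53169 - 172275 = -225444)
(F - 351112)*(327741 - 234543) = (-225444 - 351112)*(327741 - 234543) = -576556*93198 = -53733866088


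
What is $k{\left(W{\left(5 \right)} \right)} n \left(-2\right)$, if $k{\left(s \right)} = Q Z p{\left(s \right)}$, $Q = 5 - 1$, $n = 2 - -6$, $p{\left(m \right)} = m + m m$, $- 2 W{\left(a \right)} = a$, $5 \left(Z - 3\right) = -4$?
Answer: $-528$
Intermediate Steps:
$Z = \frac{11}{5}$ ($Z = 3 + \frac{1}{5} \left(-4\right) = 3 - \frac{4}{5} = \frac{11}{5} \approx 2.2$)
$W{\left(a \right)} = - \frac{a}{2}$
$p{\left(m \right)} = m + m^{2}$
$n = 8$ ($n = 2 + 6 = 8$)
$Q = 4$ ($Q = 5 - 1 = 4$)
$k{\left(s \right)} = \frac{44 s \left(1 + s\right)}{5}$ ($k{\left(s \right)} = 4 \cdot \frac{11}{5} s \left(1 + s\right) = \frac{44 s \left(1 + s\right)}{5}$)
$k{\left(W{\left(5 \right)} \right)} n \left(-2\right) = \frac{44 \left(\left(- \frac{1}{2}\right) 5\right) \left(1 - \frac{5}{2}\right)}{5} \cdot 8 \left(-2\right) = \frac{44}{5} \left(- \frac{5}{2}\right) \left(1 - \frac{5}{2}\right) 8 \left(-2\right) = \frac{44}{5} \left(- \frac{5}{2}\right) \left(- \frac{3}{2}\right) 8 \left(-2\right) = 33 \cdot 8 \left(-2\right) = 264 \left(-2\right) = -528$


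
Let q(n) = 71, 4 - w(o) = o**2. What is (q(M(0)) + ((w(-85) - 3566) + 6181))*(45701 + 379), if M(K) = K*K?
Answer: -208972800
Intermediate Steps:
w(o) = 4 - o**2
M(K) = K**2
(q(M(0)) + ((w(-85) - 3566) + 6181))*(45701 + 379) = (71 + (((4 - 1*(-85)**2) - 3566) + 6181))*(45701 + 379) = (71 + (((4 - 1*7225) - 3566) + 6181))*46080 = (71 + (((4 - 7225) - 3566) + 6181))*46080 = (71 + ((-7221 - 3566) + 6181))*46080 = (71 + (-10787 + 6181))*46080 = (71 - 4606)*46080 = -4535*46080 = -208972800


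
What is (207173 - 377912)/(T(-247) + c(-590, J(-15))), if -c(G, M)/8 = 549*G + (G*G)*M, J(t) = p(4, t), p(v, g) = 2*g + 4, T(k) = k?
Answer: -56913/24998611 ≈ -0.0022766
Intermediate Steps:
p(v, g) = 4 + 2*g
J(t) = 4 + 2*t
c(G, M) = -4392*G - 8*M*G**2 (c(G, M) = -8*(549*G + (G*G)*M) = -8*(549*G + G**2*M) = -8*(549*G + M*G**2) = -4392*G - 8*M*G**2)
(207173 - 377912)/(T(-247) + c(-590, J(-15))) = (207173 - 377912)/(-247 - 8*(-590)*(549 - 590*(4 + 2*(-15)))) = -170739/(-247 - 8*(-590)*(549 - 590*(4 - 30))) = -170739/(-247 - 8*(-590)*(549 - 590*(-26))) = -170739/(-247 - 8*(-590)*(549 + 15340)) = -170739/(-247 - 8*(-590)*15889) = -170739/(-247 + 74996080) = -170739/74995833 = -170739*1/74995833 = -56913/24998611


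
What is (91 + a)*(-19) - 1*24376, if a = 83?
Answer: -27682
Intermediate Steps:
(91 + a)*(-19) - 1*24376 = (91 + 83)*(-19) - 1*24376 = 174*(-19) - 24376 = -3306 - 24376 = -27682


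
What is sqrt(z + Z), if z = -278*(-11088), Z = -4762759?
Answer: I*sqrt(1680295) ≈ 1296.3*I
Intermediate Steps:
z = 3082464
sqrt(z + Z) = sqrt(3082464 - 4762759) = sqrt(-1680295) = I*sqrt(1680295)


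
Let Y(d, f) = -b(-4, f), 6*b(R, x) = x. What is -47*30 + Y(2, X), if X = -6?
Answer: -1409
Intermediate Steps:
b(R, x) = x/6
Y(d, f) = -f/6
-47*30 + Y(2, X) = -47*30 - ⅙*(-6) = -1410 + 1 = -1409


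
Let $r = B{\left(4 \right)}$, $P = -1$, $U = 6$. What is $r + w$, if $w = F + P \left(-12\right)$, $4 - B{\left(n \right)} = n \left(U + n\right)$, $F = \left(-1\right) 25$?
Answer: $-49$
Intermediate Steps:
$F = -25$
$B{\left(n \right)} = 4 - n \left(6 + n\right)$
$w = -13$ ($w = -25 - -12 = -25 + 12 = -13$)
$r = -36$ ($r = 4 - 4^{2} - 24 = 4 - 16 - 24 = -36$)
$r + w = -36 - 13 = -49$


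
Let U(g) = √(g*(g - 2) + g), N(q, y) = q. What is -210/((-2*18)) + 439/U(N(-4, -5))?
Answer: 35/6 + 439*√5/10 ≈ 104.00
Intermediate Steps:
U(g) = √(g + g*(-2 + g)) (U(g) = √(g*(-2 + g) + g) = √(g + g*(-2 + g)))
-210/((-2*18)) + 439/U(N(-4, -5)) = -210/((-2*18)) + 439/(√(-4*(-1 - 4))) = -210/(-36) + 439/(√(-4*(-5))) = -210*(-1/36) + 439/(√20) = 35/6 + 439/((2*√5)) = 35/6 + 439*(√5/10) = 35/6 + 439*√5/10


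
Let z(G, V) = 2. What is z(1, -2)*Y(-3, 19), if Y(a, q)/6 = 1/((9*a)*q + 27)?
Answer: -2/81 ≈ -0.024691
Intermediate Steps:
Y(a, q) = 6/(27 + 9*a*q) (Y(a, q) = 6/((9*a)*q + 27) = 6/(9*a*q + 27) = 6/(27 + 9*a*q))
z(1, -2)*Y(-3, 19) = 2*(2/(3*(3 - 3*19))) = 2*(2/(3*(3 - 57))) = 2*((⅔)/(-54)) = 2*((⅔)*(-1/54)) = 2*(-1/81) = -2/81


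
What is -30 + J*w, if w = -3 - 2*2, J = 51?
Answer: -387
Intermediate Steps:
w = -7 (w = -3 - 4 = -7)
-30 + J*w = -30 + 51*(-7) = -30 - 357 = -387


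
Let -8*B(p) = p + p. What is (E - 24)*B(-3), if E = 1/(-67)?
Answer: -4827/268 ≈ -18.011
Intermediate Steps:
E = -1/67 ≈ -0.014925
B(p) = -p/4 (B(p) = -(p + p)/8 = -p/4)
(E - 24)*B(-3) = (-1/67 - 24)*(-¼*(-3)) = -1609/67*¾ = -4827/268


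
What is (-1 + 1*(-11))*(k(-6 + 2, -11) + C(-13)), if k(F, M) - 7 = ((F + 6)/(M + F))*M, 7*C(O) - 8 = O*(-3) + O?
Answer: -5596/35 ≈ -159.89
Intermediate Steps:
C(O) = 8/7 - 2*O/7 (C(O) = 8/7 + (O*(-3) + O)/7 = 8/7 + (-3*O + O)/7 = 8/7 + (-2*O)/7 = 8/7 - 2*O/7)
k(F, M) = 7 + M*(6 + F)/(F + M) (k(F, M) = 7 + ((F + 6)/(M + F))*M = 7 + ((6 + F)/(F + M))*M = 7 + M*(6 + F)/(F + M))
(-1 + 1*(-11))*(k(-6 + 2, -11) + C(-13)) = (-1 + 1*(-11))*((7*(-6 + 2) + 13*(-11) + (-6 + 2)*(-11))/((-6 + 2) - 11) + (8/7 - 2/7*(-13))) = (-1 - 11)*((7*(-4) - 143 - 4*(-11))/(-4 - 11) + (8/7 + 26/7)) = -12*((-28 - 143 + 44)/(-15) + 34/7) = -12*(-1/15*(-127) + 34/7) = -12*(127/15 + 34/7) = -12*1399/105 = -5596/35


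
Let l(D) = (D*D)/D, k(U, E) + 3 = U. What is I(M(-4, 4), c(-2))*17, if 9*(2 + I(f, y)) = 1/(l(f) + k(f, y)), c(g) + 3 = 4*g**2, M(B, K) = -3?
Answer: -2771/81 ≈ -34.210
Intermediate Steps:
k(U, E) = -3 + U
l(D) = D (l(D) = D**2/D = D)
c(g) = -3 + 4*g**2
I(f, y) = -2 + 1/(9*(-3 + 2*f)) (I(f, y) = -2 + 1/(9*(f + (-3 + f))) = -2 + 1/(9*(-3 + 2*f)))
I(M(-4, 4), c(-2))*17 = ((55 - 36*(-3))/(9*(-3 + 2*(-3))))*17 = ((55 + 108)/(9*(-3 - 6)))*17 = ((1/9)*163/(-9))*17 = ((1/9)*(-1/9)*163)*17 = -163/81*17 = -2771/81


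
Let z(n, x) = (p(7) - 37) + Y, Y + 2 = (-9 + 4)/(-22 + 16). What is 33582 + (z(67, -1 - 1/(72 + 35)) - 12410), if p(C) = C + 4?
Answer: 126869/6 ≈ 21145.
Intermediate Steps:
p(C) = 4 + C
Y = -7/6 (Y = -2 + (-9 + 4)/(-22 + 16) = -2 - 5/(-6) = -2 - 5*(-⅙) = -2 + ⅚ = -7/6 ≈ -1.1667)
z(n, x) = -163/6 (z(n, x) = ((4 + 7) - 37) - 7/6 = (11 - 37) - 7/6 = -26 - 7/6 = -163/6)
33582 + (z(67, -1 - 1/(72 + 35)) - 12410) = 33582 + (-163/6 - 12410) = 33582 - 74623/6 = 126869/6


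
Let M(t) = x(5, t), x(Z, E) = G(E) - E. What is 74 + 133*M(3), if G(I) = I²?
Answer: 872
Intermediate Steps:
x(Z, E) = E² - E
M(t) = t*(-1 + t)
74 + 133*M(3) = 74 + 133*(3*(-1 + 3)) = 74 + 133*(3*2) = 74 + 133*6 = 74 + 798 = 872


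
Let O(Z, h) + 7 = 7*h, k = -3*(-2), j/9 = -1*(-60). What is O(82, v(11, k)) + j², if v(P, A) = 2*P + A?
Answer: 291789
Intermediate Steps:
j = 540 (j = 9*(-1*(-60)) = 9*60 = 540)
k = 6
v(P, A) = A + 2*P
O(Z, h) = -7 + 7*h
O(82, v(11, k)) + j² = (-7 + 7*(6 + 2*11)) + 540² = (-7 + 7*(6 + 22)) + 291600 = (-7 + 7*28) + 291600 = (-7 + 196) + 291600 = 189 + 291600 = 291789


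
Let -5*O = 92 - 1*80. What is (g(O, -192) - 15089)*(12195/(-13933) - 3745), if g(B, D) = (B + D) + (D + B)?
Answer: 807806193584/13933 ≈ 5.7978e+7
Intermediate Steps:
O = -12/5 (O = -(92 - 1*80)/5 = -(92 - 80)/5 = -⅕*12 = -12/5 ≈ -2.4000)
g(B, D) = 2*B + 2*D (g(B, D) = (B + D) + (B + D) = 2*B + 2*D)
(g(O, -192) - 15089)*(12195/(-13933) - 3745) = ((2*(-12/5) + 2*(-192)) - 15089)*(12195/(-13933) - 3745) = ((-24/5 - 384) - 15089)*(12195*(-1/13933) - 3745) = (-1944/5 - 15089)*(-12195/13933 - 3745) = -77389/5*(-52191280/13933) = 807806193584/13933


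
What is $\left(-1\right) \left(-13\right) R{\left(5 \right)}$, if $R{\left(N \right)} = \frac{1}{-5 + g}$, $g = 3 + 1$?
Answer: $-13$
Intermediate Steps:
$g = 4$
$R{\left(N \right)} = -1$ ($R{\left(N \right)} = \frac{1}{-5 + 4} = \frac{1}{-1} = -1$)
$\left(-1\right) \left(-13\right) R{\left(5 \right)} = \left(-1\right) \left(-13\right) \left(-1\right) = 13 \left(-1\right) = -13$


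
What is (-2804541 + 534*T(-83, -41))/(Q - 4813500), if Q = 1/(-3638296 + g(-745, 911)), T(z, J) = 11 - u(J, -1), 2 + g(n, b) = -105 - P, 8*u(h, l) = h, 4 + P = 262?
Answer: 40693769437581/70058778894004 ≈ 0.58085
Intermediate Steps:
P = 258 (P = -4 + 262 = 258)
u(h, l) = h/8
g(n, b) = -365 (g(n, b) = -2 + (-105 - 1*258) = -2 + (-105 - 258) = -2 - 363 = -365)
T(z, J) = 11 - J/8
Q = -1/3638661 (Q = 1/(-3638296 - 365) = 1/(-3638661) = -1/3638661 ≈ -2.7483e-7)
(-2804541 + 534*T(-83, -41))/(Q - 4813500) = (-2804541 + 534*(11 - ⅛*(-41)))/(-1/3638661 - 4813500) = (-2804541 + 534*(11 + 41/8))/(-17514694723501/3638661) = (-2804541 + 534*(129/8))*(-3638661/17514694723501) = (-2804541 + 34443/4)*(-3638661/17514694723501) = -11183721/4*(-3638661/17514694723501) = 40693769437581/70058778894004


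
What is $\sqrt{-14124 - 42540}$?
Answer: $6 i \sqrt{1574} \approx 238.04 i$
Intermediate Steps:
$\sqrt{-14124 - 42540} = \sqrt{-56664} = 6 i \sqrt{1574}$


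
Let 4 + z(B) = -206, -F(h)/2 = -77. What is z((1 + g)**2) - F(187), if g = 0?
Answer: -364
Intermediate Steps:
F(h) = 154 (F(h) = -2*(-77) = 154)
z(B) = -210 (z(B) = -4 - 206 = -210)
z((1 + g)**2) - F(187) = -210 - 1*154 = -210 - 154 = -364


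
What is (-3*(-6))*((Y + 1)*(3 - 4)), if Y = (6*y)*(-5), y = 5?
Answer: 2682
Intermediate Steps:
Y = -150 (Y = (6*5)*(-5) = 30*(-5) = -150)
(-3*(-6))*((Y + 1)*(3 - 4)) = (-3*(-6))*((-150 + 1)*(3 - 4)) = 18*(-149*(-1)) = 18*149 = 2682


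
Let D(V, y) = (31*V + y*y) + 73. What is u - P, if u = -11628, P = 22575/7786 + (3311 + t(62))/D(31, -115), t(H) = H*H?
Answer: -430441613409/37006858 ≈ -11631.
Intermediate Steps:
D(V, y) = 73 + y² + 31*V (D(V, y) = (31*V + y²) + 73 = (y² + 31*V) + 73 = 73 + y² + 31*V)
t(H) = H²
P = 125868585/37006858 (P = 22575/7786 + (3311 + 62²)/(73 + (-115)² + 31*31) = 22575*(1/7786) + (3311 + 3844)/(73 + 13225 + 961) = 22575/7786 + 7155/14259 = 22575/7786 + 7155*(1/14259) = 22575/7786 + 2385/4753 = 125868585/37006858 ≈ 3.4012)
u - P = -11628 - 1*125868585/37006858 = -11628 - 125868585/37006858 = -430441613409/37006858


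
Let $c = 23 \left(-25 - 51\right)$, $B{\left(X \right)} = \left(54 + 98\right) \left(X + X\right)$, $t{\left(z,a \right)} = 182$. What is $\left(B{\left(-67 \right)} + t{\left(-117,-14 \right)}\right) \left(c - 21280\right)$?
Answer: $464843208$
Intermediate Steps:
$B{\left(X \right)} = 304 X$ ($B{\left(X \right)} = 152 \cdot 2 X = 304 X$)
$c = -1748$ ($c = 23 \left(-76\right) = -1748$)
$\left(B{\left(-67 \right)} + t{\left(-117,-14 \right)}\right) \left(c - 21280\right) = \left(304 \left(-67\right) + 182\right) \left(-1748 - 21280\right) = \left(-20368 + 182\right) \left(-23028\right) = \left(-20186\right) \left(-23028\right) = 464843208$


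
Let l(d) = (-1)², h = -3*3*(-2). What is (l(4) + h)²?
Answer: 361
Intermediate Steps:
h = 18 (h = -9*(-2) = 18)
l(d) = 1
(l(4) + h)² = (1 + 18)² = 19² = 361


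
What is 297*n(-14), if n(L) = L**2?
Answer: 58212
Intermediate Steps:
297*n(-14) = 297*(-14)**2 = 297*196 = 58212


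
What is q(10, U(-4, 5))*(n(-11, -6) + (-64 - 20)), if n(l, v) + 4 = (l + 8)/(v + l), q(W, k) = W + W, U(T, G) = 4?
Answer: -29860/17 ≈ -1756.5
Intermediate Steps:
q(W, k) = 2*W
n(l, v) = -4 + (8 + l)/(l + v) (n(l, v) = -4 + (l + 8)/(v + l) = -4 + (8 + l)/(l + v))
q(10, U(-4, 5))*(n(-11, -6) + (-64 - 20)) = (2*10)*((8 - 4*(-6) - 3*(-11))/(-11 - 6) + (-64 - 20)) = 20*((8 + 24 + 33)/(-17) - 84) = 20*(-1/17*65 - 84) = 20*(-65/17 - 84) = 20*(-1493/17) = -29860/17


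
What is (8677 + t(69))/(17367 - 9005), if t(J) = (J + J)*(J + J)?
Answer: 27721/8362 ≈ 3.3151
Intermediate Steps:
t(J) = 4*J² (t(J) = (2*J)*(2*J) = 4*J²)
(8677 + t(69))/(17367 - 9005) = (8677 + 4*69²)/(17367 - 9005) = (8677 + 4*4761)/8362 = (8677 + 19044)*(1/8362) = 27721*(1/8362) = 27721/8362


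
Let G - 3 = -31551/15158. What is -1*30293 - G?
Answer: -35322709/1166 ≈ -30294.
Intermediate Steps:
G = 1071/1166 (G = 3 - 31551/15158 = 3 - 31551*1/15158 = 3 - 2427/1166 = 1071/1166 ≈ 0.91852)
-1*30293 - G = -1*30293 - 1*1071/1166 = -30293 - 1071/1166 = -35322709/1166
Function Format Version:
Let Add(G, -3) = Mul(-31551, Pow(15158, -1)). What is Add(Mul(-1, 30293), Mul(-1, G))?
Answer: Rational(-35322709, 1166) ≈ -30294.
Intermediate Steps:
G = Rational(1071, 1166) (G = Add(3, Mul(-31551, Pow(15158, -1))) = Add(3, Mul(-31551, Rational(1, 15158))) = Add(3, Rational(-2427, 1166)) = Rational(1071, 1166) ≈ 0.91852)
Add(Mul(-1, 30293), Mul(-1, G)) = Add(Mul(-1, 30293), Mul(-1, Rational(1071, 1166))) = Add(-30293, Rational(-1071, 1166)) = Rational(-35322709, 1166)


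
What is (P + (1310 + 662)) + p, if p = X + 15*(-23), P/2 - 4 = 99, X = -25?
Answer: 1808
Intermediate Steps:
P = 206 (P = 8 + 2*99 = 8 + 198 = 206)
p = -370 (p = -25 + 15*(-23) = -25 - 345 = -370)
(P + (1310 + 662)) + p = (206 + (1310 + 662)) - 370 = (206 + 1972) - 370 = 2178 - 370 = 1808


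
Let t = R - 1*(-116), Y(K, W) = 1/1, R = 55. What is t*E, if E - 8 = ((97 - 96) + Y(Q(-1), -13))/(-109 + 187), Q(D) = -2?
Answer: 17841/13 ≈ 1372.4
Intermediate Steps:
Y(K, W) = 1
t = 171 (t = 55 - 1*(-116) = 55 + 116 = 171)
E = 313/39 (E = 8 + ((97 - 96) + 1)/(-109 + 187) = 8 + (1 + 1)/78 = 8 + 2*(1/78) = 8 + 1/39 = 313/39 ≈ 8.0256)
t*E = 171*(313/39) = 17841/13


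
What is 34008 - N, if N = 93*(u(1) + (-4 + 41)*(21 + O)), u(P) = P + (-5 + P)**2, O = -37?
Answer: 87483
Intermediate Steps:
N = -53475 (N = 93*((1 + (-5 + 1)**2) + (-4 + 41)*(21 - 37)) = 93*((1 + (-4)**2) + 37*(-16)) = 93*((1 + 16) - 592) = 93*(17 - 592) = 93*(-575) = -53475)
34008 - N = 34008 - 1*(-53475) = 34008 + 53475 = 87483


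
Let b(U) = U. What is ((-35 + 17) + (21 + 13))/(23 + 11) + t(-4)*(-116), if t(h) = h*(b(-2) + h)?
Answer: -47320/17 ≈ -2783.5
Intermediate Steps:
t(h) = h*(-2 + h)
((-35 + 17) + (21 + 13))/(23 + 11) + t(-4)*(-116) = ((-35 + 17) + (21 + 13))/(23 + 11) - 4*(-2 - 4)*(-116) = (-18 + 34)/34 - 4*(-6)*(-116) = 16*(1/34) + 24*(-116) = 8/17 - 2784 = -47320/17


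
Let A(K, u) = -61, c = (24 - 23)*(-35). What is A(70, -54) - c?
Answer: -26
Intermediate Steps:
c = -35 (c = 1*(-35) = -35)
A(70, -54) - c = -61 - 1*(-35) = -61 + 35 = -26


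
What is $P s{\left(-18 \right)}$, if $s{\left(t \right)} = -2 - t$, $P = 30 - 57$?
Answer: $-432$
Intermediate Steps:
$P = -27$ ($P = 30 - 57 = -27$)
$P s{\left(-18 \right)} = - 27 \left(-2 - -18\right) = - 27 \left(-2 + 18\right) = \left(-27\right) 16 = -432$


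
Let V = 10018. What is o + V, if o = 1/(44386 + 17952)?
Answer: 624502085/62338 ≈ 10018.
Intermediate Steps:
o = 1/62338 ≈ 1.6042e-5
o + V = 1/62338 + 10018 = 624502085/62338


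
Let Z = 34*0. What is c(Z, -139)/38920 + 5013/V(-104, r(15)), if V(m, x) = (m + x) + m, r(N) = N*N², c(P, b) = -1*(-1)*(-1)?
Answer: 195102793/123259640 ≈ 1.5829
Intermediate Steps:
Z = 0
c(P, b) = -1 (c(P, b) = 1*(-1) = -1)
r(N) = N³
V(m, x) = x + 2*m
c(Z, -139)/38920 + 5013/V(-104, r(15)) = -1/38920 + 5013/(15³ + 2*(-104)) = -1*1/38920 + 5013/(3375 - 208) = -1/38920 + 5013/3167 = 195102793/123259640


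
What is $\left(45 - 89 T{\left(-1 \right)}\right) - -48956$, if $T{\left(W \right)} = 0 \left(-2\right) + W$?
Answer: $49090$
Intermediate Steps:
$T{\left(W \right)} = W$ ($T{\left(W \right)} = 0 + W = W$)
$\left(45 - 89 T{\left(-1 \right)}\right) - -48956 = \left(45 - -89\right) - -48956 = \left(45 + 89\right) + 48956 = 134 + 48956 = 49090$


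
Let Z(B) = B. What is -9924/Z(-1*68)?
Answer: 2481/17 ≈ 145.94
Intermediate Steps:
-9924/Z(-1*68) = -9924/((-1*68)) = -9924/(-68) = -9924*(-1/68) = 2481/17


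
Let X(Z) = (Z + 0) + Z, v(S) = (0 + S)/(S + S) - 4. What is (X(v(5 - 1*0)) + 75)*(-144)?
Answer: -9792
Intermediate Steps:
v(S) = -7/2 (v(S) = S/((2*S)) - 4 = S*(1/(2*S)) - 4 = ½ - 4 = -7/2)
X(Z) = 2*Z (X(Z) = Z + Z = 2*Z)
(X(v(5 - 1*0)) + 75)*(-144) = (2*(-7/2) + 75)*(-144) = (-7 + 75)*(-144) = 68*(-144) = -9792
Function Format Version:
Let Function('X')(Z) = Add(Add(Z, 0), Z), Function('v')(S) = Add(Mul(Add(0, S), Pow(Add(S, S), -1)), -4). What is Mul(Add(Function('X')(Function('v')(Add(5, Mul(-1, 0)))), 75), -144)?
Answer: -9792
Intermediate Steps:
Function('v')(S) = Rational(-7, 2) (Function('v')(S) = Add(Mul(S, Pow(Mul(2, S), -1)), -4) = Add(Mul(S, Mul(Rational(1, 2), Pow(S, -1))), -4) = Add(Rational(1, 2), -4) = Rational(-7, 2))
Function('X')(Z) = Mul(2, Z) (Function('X')(Z) = Add(Z, Z) = Mul(2, Z))
Mul(Add(Function('X')(Function('v')(Add(5, Mul(-1, 0)))), 75), -144) = Mul(Add(Mul(2, Rational(-7, 2)), 75), -144) = Mul(Add(-7, 75), -144) = Mul(68, -144) = -9792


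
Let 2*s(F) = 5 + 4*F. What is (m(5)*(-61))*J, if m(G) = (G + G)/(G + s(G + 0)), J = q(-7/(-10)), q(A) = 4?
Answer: -976/7 ≈ -139.43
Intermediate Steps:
J = 4
s(F) = 5/2 + 2*F (s(F) = (5 + 4*F)/2 = 5/2 + 2*F)
m(G) = 2*G/(5/2 + 3*G) (m(G) = (G + G)/(G + (5/2 + 2*(G + 0))) = (2*G)/(G + (5/2 + 2*G)) = (2*G)/(5/2 + 3*G) = 2*G/(5/2 + 3*G))
(m(5)*(-61))*J = ((4*5/(5 + 6*5))*(-61))*4 = ((4*5/(5 + 30))*(-61))*4 = ((4*5/35)*(-61))*4 = ((4*5*(1/35))*(-61))*4 = ((4/7)*(-61))*4 = -244/7*4 = -976/7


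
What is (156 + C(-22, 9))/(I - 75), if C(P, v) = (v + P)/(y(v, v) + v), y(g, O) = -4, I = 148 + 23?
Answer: 767/480 ≈ 1.5979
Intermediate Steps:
I = 171
C(P, v) = (P + v)/(-4 + v) (C(P, v) = (v + P)/(-4 + v) = (P + v)/(-4 + v))
(156 + C(-22, 9))/(I - 75) = (156 + (-22 + 9)/(-4 + 9))/(171 - 75) = (156 - 13/5)/96 = (156 + (⅕)*(-13))*(1/96) = (156 - 13/5)*(1/96) = (767/5)*(1/96) = 767/480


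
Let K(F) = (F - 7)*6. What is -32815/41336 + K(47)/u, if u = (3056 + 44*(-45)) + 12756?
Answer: -55497055/71469944 ≈ -0.77651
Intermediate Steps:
K(F) = -42 + 6*F (K(F) = (-7 + F)*6 = -42 + 6*F)
u = 13832 (u = (3056 - 1980) + 12756 = 1076 + 12756 = 13832)
-32815/41336 + K(47)/u = -32815/41336 + (-42 + 6*47)/13832 = -32815*1/41336 + (-42 + 282)*(1/13832) = -32815/41336 + 240*(1/13832) = -32815/41336 + 30/1729 = -55497055/71469944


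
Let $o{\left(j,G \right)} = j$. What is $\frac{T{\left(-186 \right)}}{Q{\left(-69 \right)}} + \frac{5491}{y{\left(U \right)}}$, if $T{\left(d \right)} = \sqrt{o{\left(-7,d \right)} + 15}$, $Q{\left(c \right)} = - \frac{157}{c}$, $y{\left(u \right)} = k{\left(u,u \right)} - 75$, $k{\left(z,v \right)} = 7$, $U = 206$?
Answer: $- \frac{323}{4} + \frac{138 \sqrt{2}}{157} \approx -79.507$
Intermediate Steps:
$y{\left(u \right)} = -68$ ($y{\left(u \right)} = 7 - 75 = -68$)
$T{\left(d \right)} = 2 \sqrt{2}$ ($T{\left(d \right)} = \sqrt{-7 + 15} = \sqrt{8} = 2 \sqrt{2}$)
$\frac{T{\left(-186 \right)}}{Q{\left(-69 \right)}} + \frac{5491}{y{\left(U \right)}} = \frac{2 \sqrt{2}}{\left(-157\right) \frac{1}{-69}} + \frac{5491}{-68} = \frac{2 \sqrt{2}}{\left(-157\right) \left(- \frac{1}{69}\right)} + 5491 \left(- \frac{1}{68}\right) = \frac{2 \sqrt{2}}{\frac{157}{69}} - \frac{323}{4} = 2 \sqrt{2} \cdot \frac{69}{157} - \frac{323}{4} = \frac{138 \sqrt{2}}{157} - \frac{323}{4} = - \frac{323}{4} + \frac{138 \sqrt{2}}{157}$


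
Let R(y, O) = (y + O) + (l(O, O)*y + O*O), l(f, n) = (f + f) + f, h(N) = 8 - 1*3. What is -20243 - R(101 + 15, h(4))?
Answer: -22129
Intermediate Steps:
h(N) = 5 (h(N) = 8 - 3 = 5)
l(f, n) = 3*f (l(f, n) = 2*f + f = 3*f)
R(y, O) = O + y + O² + 3*O*y (R(y, O) = (y + O) + ((3*O)*y + O*O) = (O + y) + (3*O*y + O²) = (O + y) + (O² + 3*O*y) = O + y + O² + 3*O*y)
-20243 - R(101 + 15, h(4)) = -20243 - (5 + (101 + 15) + 5² + 3*5*(101 + 15)) = -20243 - (5 + 116 + 25 + 3*5*116) = -20243 - (5 + 116 + 25 + 1740) = -20243 - 1*1886 = -20243 - 1886 = -22129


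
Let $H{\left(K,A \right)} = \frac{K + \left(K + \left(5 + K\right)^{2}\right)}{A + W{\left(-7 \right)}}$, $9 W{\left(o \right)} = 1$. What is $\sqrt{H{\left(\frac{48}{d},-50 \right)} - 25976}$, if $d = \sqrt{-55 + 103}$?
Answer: $\frac{\sqrt{-5237082569 - 193968 \sqrt{3}}}{449} \approx 161.18 i$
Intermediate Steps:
$W{\left(o \right)} = \frac{1}{9}$ ($W{\left(o \right)} = \frac{1}{9} \cdot 1 = \frac{1}{9}$)
$d = 4 \sqrt{3}$ ($d = \sqrt{48} = 4 \sqrt{3} \approx 6.9282$)
$H{\left(K,A \right)} = \frac{\left(5 + K\right)^{2} + 2 K}{\frac{1}{9} + A}$ ($H{\left(K,A \right)} = \frac{K + \left(K + \left(5 + K\right)^{2}\right)}{A + \frac{1}{9}} = \frac{\left(5 + K\right)^{2} + 2 K}{\frac{1}{9} + A}$)
$\sqrt{H{\left(\frac{48}{d},-50 \right)} - 25976} = \sqrt{\frac{9 \left(\left(5 + \frac{48}{4 \sqrt{3}}\right)^{2} + 2 \frac{48}{4 \sqrt{3}}\right)}{1 + 9 \left(-50\right)} - 25976} = \sqrt{\frac{9 \left(\left(5 + 48 \frac{\sqrt{3}}{12}\right)^{2} + 2 \cdot 48 \frac{\sqrt{3}}{12}\right)}{1 - 450} - 25976} = \sqrt{\frac{9 \left(\left(5 + 4 \sqrt{3}\right)^{2} + 2 \cdot 4 \sqrt{3}\right)}{-449} - 25976} = \sqrt{9 \left(- \frac{1}{449}\right) \left(\left(5 + 4 \sqrt{3}\right)^{2} + 8 \sqrt{3}\right) - 25976} = \sqrt{\left(- \frac{72 \sqrt{3}}{449} - \frac{9 \left(5 + 4 \sqrt{3}\right)^{2}}{449}\right) - 25976} = \sqrt{-25976 - \frac{72 \sqrt{3}}{449} - \frac{9 \left(5 + 4 \sqrt{3}\right)^{2}}{449}}$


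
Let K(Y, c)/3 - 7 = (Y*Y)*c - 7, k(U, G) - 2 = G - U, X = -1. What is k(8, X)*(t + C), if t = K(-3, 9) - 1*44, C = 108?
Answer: -2149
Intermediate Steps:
k(U, G) = 2 + G - U (k(U, G) = 2 + (G - U) = 2 + G - U)
K(Y, c) = 3*c*Y² (K(Y, c) = 21 + 3*((Y*Y)*c - 7) = 21 + 3*(Y²*c - 7) = 21 + 3*(c*Y² - 7) = 21 + 3*(-7 + c*Y²) = 21 + (-21 + 3*c*Y²) = 3*c*Y²)
t = 199 (t = 3*9*(-3)² - 1*44 = 3*9*9 - 44 = 243 - 44 = 199)
k(8, X)*(t + C) = (2 - 1 - 1*8)*(199 + 108) = (2 - 1 - 8)*307 = -7*307 = -2149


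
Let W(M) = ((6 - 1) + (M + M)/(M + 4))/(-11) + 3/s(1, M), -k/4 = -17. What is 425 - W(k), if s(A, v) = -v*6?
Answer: 5730731/13464 ≈ 425.63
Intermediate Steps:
k = 68 (k = -4*(-17) = 68)
s(A, v) = -6*v
W(M) = -5/11 - 1/(2*M) - 2*M/(11*(4 + M)) (W(M) = ((6 - 1) + (M + M)/(M + 4))/(-11) + 3/((-6*M)) = (5 + (2*M)/(4 + M))*(-1/11) + 3*(-1/(6*M)) = (5 + 2*M/(4 + M))*(-1/11) - 1/(2*M) = (-5/11 - 2*M/(11*(4 + M))) - 1/(2*M) = -5/11 - 1/(2*M) - 2*M/(11*(4 + M)))
425 - W(k) = 425 - (-44 - 51*68 - 14*68²)/(22*68*(4 + 68)) = 425 - (-44 - 3468 - 14*4624)/(22*68*72) = 425 - (-44 - 3468 - 64736)/(22*68*72) = 425 - (-68248)/(22*68*72) = 425 - 1*(-8531/13464) = 425 + 8531/13464 = 5730731/13464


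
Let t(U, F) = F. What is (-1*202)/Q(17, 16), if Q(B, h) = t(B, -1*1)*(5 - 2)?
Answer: 202/3 ≈ 67.333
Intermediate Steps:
Q(B, h) = -3 (Q(B, h) = (-1*1)*(5 - 2) = -1*3 = -3)
(-1*202)/Q(17, 16) = -1*202/(-3) = -202*(-1/3) = 202/3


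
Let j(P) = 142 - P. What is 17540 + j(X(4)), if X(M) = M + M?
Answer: 17674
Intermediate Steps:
X(M) = 2*M
17540 + j(X(4)) = 17540 + (142 - 2*4) = 17540 + (142 - 1*8) = 17540 + (142 - 8) = 17540 + 134 = 17674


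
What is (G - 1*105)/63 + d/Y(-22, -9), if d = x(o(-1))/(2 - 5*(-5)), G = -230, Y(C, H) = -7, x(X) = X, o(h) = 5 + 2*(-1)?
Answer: -16/3 ≈ -5.3333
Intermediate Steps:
o(h) = 3 (o(h) = 5 - 2 = 3)
d = 1/9 (d = 3/(2 - 5*(-5)) = 3/(2 + 25) = 3/27 = 3*(1/27) = 1/9 ≈ 0.11111)
(G - 1*105)/63 + d/Y(-22, -9) = (-230 - 1*105)/63 + (1/9)/(-7) = (-230 - 105)*(1/63) + (1/9)*(-1/7) = -335*1/63 - 1/63 = -335/63 - 1/63 = -16/3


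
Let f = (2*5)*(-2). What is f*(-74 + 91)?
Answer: -340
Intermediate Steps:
f = -20 (f = 10*(-2) = -20)
f*(-74 + 91) = -20*(-74 + 91) = -20*17 = -340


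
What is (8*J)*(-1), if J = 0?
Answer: 0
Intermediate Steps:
(8*J)*(-1) = (8*0)*(-1) = 0*(-1) = 0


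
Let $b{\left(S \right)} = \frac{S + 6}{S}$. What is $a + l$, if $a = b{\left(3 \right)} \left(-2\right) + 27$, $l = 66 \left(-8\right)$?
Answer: $-507$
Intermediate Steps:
$l = -528$
$b{\left(S \right)} = \frac{6 + S}{S}$
$a = 21$ ($a = \frac{6 + 3}{3} \left(-2\right) + 27 = \frac{1}{3} \cdot 9 \left(-2\right) + 27 = 3 \left(-2\right) + 27 = -6 + 27 = 21$)
$a + l = 21 - 528 = -507$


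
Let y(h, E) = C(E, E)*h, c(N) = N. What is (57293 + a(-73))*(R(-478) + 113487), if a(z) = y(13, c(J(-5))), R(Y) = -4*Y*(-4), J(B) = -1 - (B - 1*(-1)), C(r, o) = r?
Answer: 6067961548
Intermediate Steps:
J(B) = -2 - B (J(B) = -1 - (B + 1) = -1 - (1 + B) = -1 + (-1 - B) = -2 - B)
R(Y) = 16*Y
y(h, E) = E*h
a(z) = 39 (a(z) = (-2 - 1*(-5))*13 = (-2 + 5)*13 = 3*13 = 39)
(57293 + a(-73))*(R(-478) + 113487) = (57293 + 39)*(16*(-478) + 113487) = 57332*(-7648 + 113487) = 57332*105839 = 6067961548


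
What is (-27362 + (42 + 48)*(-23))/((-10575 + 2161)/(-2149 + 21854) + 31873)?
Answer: -82851080/89721293 ≈ -0.92343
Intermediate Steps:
(-27362 + (42 + 48)*(-23))/((-10575 + 2161)/(-2149 + 21854) + 31873) = (-27362 + 90*(-23))/(-8414/19705 + 31873) = (-27362 - 2070)/(-8414*1/19705 + 31873) = -29432/(-1202/2815 + 31873) = -29432/89721293/2815 = -29432*2815/89721293 = -82851080/89721293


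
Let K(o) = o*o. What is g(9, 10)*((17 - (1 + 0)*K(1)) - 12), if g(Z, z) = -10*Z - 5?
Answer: -380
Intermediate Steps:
K(o) = o²
g(Z, z) = -5 - 10*Z
g(9, 10)*((17 - (1 + 0)*K(1)) - 12) = (-5 - 10*9)*((17 - (1 + 0)*1²) - 12) = (-5 - 90)*((17 - 1) - 12) = -95*((17 - 1*1) - 12) = -95*((17 - 1) - 12) = -95*(16 - 12) = -95*4 = -380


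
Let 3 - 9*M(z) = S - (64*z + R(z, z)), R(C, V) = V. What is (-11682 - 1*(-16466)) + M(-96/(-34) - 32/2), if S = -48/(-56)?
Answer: 5021999/1071 ≈ 4689.1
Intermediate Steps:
S = 6/7 (S = -48*(-1/56) = 6/7 ≈ 0.85714)
M(z) = 5/21 + 65*z/9 (M(z) = 1/3 - (6/7 - (64*z + z))/9 = 1/3 - (6/7 - 65*z)/9 = 1/3 + (-2/21 + 65*z/9) = 5/21 + 65*z/9)
(-11682 - 1*(-16466)) + M(-96/(-34) - 32/2) = (-11682 - 1*(-16466)) + (5/21 + 65*(-96/(-34) - 32/2)/9) = (-11682 + 16466) + (5/21 + 65*(-96*(-1/34) - 32*1/2)/9) = 4784 + (5/21 + 65*(48/17 - 16)/9) = 4784 + (5/21 + (65/9)*(-224/17)) = 4784 + (5/21 - 14560/153) = 4784 - 101665/1071 = 5021999/1071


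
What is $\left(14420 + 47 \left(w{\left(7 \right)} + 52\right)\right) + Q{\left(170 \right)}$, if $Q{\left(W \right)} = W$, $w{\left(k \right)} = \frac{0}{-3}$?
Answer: $17034$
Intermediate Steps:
$w{\left(k \right)} = 0$ ($w{\left(k \right)} = 0 \left(- \frac{1}{3}\right) = 0$)
$\left(14420 + 47 \left(w{\left(7 \right)} + 52\right)\right) + Q{\left(170 \right)} = \left(14420 + 47 \left(0 + 52\right)\right) + 170 = \left(14420 + 47 \cdot 52\right) + 170 = \left(14420 + 2444\right) + 170 = 16864 + 170 = 17034$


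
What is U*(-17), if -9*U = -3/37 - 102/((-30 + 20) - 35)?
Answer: 20621/4995 ≈ 4.1283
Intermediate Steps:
U = -1213/4995 (U = -(-3/37 - 102/((-30 + 20) - 35))/9 = -(-3*1/37 - 102/(-10 - 35))/9 = -(-3/37 - 102/(-45))/9 = -(-3/37 - 102*(-1/45))/9 = -(-3/37 + 34/15)/9 = -⅑*1213/555 = -1213/4995 ≈ -0.24284)
U*(-17) = -1213/4995*(-17) = 20621/4995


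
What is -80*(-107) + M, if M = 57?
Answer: 8617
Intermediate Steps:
-80*(-107) + M = -80*(-107) + 57 = 8560 + 57 = 8617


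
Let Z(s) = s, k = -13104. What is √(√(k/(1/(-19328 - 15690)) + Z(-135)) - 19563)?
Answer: √(-19563 + 3*√50986193) ≈ 43.109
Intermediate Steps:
√(√(k/(1/(-19328 - 15690)) + Z(-135)) - 19563) = √(√(-13104/(1/(-19328 - 15690)) - 135) - 19563) = √(√(-13104/(1/(-35018)) - 135) - 19563) = √(√(-13104/(-1/35018) - 135) - 19563) = √(√(-13104*(-35018) - 135) - 19563) = √(√(458875872 - 135) - 19563) = √(√458875737 - 19563) = √(3*√50986193 - 19563) = √(-19563 + 3*√50986193)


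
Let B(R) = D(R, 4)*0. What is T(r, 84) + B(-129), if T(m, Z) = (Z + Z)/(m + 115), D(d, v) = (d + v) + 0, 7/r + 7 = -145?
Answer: 25536/17473 ≈ 1.4615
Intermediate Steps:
r = -7/152 (r = 7/(-7 - 145) = 7/(-152) = 7*(-1/152) = -7/152 ≈ -0.046053)
D(d, v) = d + v
T(m, Z) = 2*Z/(115 + m) (T(m, Z) = (2*Z)/(115 + m) = 2*Z/(115 + m))
B(R) = 0 (B(R) = (R + 4)*0 = (4 + R)*0 = 0)
T(r, 84) + B(-129) = 2*84/(115 - 7/152) + 0 = 2*84/(17473/152) + 0 = 2*84*(152/17473) + 0 = 25536/17473 + 0 = 25536/17473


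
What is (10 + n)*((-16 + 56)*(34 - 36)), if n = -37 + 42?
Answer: -1200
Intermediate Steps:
n = 5
(10 + n)*((-16 + 56)*(34 - 36)) = (10 + 5)*((-16 + 56)*(34 - 36)) = 15*(40*(-2)) = 15*(-80) = -1200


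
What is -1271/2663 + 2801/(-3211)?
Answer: -11540244/8550893 ≈ -1.3496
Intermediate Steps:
-1271/2663 + 2801/(-3211) = -1271*1/2663 + 2801*(-1/3211) = -1271/2663 - 2801/3211 = -11540244/8550893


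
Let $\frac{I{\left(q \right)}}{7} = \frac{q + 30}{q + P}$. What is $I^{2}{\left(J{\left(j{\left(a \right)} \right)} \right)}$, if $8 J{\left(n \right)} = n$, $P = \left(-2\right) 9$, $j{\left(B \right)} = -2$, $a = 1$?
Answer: $\frac{693889}{5329} \approx 130.21$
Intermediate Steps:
$P = -18$
$J{\left(n \right)} = \frac{n}{8}$
$I{\left(q \right)} = \frac{7 \left(30 + q\right)}{-18 + q}$ ($I{\left(q \right)} = 7 \frac{q + 30}{q - 18} = 7 \frac{30 + q}{-18 + q} = \frac{7 \left(30 + q\right)}{-18 + q}$)
$I^{2}{\left(J{\left(j{\left(a \right)} \right)} \right)} = \left(\frac{7 \left(30 + \frac{1}{8} \left(-2\right)\right)}{-18 + \frac{1}{8} \left(-2\right)}\right)^{2} = \left(\frac{7 \left(30 - \frac{1}{4}\right)}{-18 - \frac{1}{4}}\right)^{2} = \left(7 \frac{1}{- \frac{73}{4}} \cdot \frac{119}{4}\right)^{2} = \left(7 \left(- \frac{4}{73}\right) \frac{119}{4}\right)^{2} = \left(- \frac{833}{73}\right)^{2} = \frac{693889}{5329}$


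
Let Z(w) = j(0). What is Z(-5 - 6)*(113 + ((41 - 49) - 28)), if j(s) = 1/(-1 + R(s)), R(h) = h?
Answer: -77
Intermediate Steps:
j(s) = 1/(-1 + s)
Z(w) = -1 (Z(w) = 1/(-1 + 0) = 1/(-1) = -1)
Z(-5 - 6)*(113 + ((41 - 49) - 28)) = -(113 + ((41 - 49) - 28)) = -(113 + (-8 - 28)) = -(113 - 36) = -1*77 = -77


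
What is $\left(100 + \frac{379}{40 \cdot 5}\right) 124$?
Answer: $\frac{631749}{50} \approx 12635.0$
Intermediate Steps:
$\left(100 + \frac{379}{40 \cdot 5}\right) 124 = \left(100 + \frac{379}{200}\right) 124 = \frac{20379}{200} \cdot 124 = \frac{631749}{50}$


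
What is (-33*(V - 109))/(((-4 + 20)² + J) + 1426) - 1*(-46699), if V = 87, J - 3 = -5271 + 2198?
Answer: 32408743/694 ≈ 46699.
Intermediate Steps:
J = -3070 (J = 3 + (-5271 + 2198) = 3 - 3073 = -3070)
(-33*(V - 109))/(((-4 + 20)² + J) + 1426) - 1*(-46699) = (-33*(87 - 109))/(((-4 + 20)² - 3070) + 1426) - 1*(-46699) = (-33*(-22))/((16² - 3070) + 1426) + 46699 = 726/((256 - 3070) + 1426) + 46699 = 726/(-2814 + 1426) + 46699 = 726/(-1388) + 46699 = 726*(-1/1388) + 46699 = -363/694 + 46699 = 32408743/694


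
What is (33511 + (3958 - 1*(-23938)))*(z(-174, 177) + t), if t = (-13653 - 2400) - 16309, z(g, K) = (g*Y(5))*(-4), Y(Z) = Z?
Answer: -1773556974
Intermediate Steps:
z(g, K) = -20*g (z(g, K) = (g*5)*(-4) = (5*g)*(-4) = -20*g)
t = -32362 (t = -16053 - 16309 = -32362)
(33511 + (3958 - 1*(-23938)))*(z(-174, 177) + t) = (33511 + (3958 - 1*(-23938)))*(-20*(-174) - 32362) = (33511 + (3958 + 23938))*(3480 - 32362) = (33511 + 27896)*(-28882) = 61407*(-28882) = -1773556974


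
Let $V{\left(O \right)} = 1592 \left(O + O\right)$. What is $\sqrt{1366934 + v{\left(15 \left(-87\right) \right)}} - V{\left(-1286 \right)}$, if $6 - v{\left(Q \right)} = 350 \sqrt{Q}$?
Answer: $4094624 + \sqrt{1366940 - 1050 i \sqrt{145}} \approx 4.0958 \cdot 10^{6} - 5.4071 i$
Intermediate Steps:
$v{\left(Q \right)} = 6 - 350 \sqrt{Q}$
$V{\left(O \right)} = 3184 O$ ($V{\left(O \right)} = 1592 \cdot 2 O = 3184 O$)
$\sqrt{1366934 + v{\left(15 \left(-87\right) \right)}} - V{\left(-1286 \right)} = \sqrt{1366934 + \left(6 - 350 \sqrt{15 \left(-87\right)}\right)} - 3184 \left(-1286\right) = \sqrt{1366934 + \left(6 - 350 \sqrt{-1305}\right)} - -4094624 = \sqrt{1366934 + \left(6 - 350 \cdot 3 i \sqrt{145}\right)} + 4094624 = \sqrt{1366934 + \left(6 - 1050 i \sqrt{145}\right)} + 4094624 = \sqrt{1366940 - 1050 i \sqrt{145}} + 4094624 = 4094624 + \sqrt{1366940 - 1050 i \sqrt{145}}$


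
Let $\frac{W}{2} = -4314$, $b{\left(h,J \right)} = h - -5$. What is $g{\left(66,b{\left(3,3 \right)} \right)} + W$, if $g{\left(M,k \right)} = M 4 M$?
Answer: $8796$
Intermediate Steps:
$b{\left(h,J \right)} = 5 + h$ ($b{\left(h,J \right)} = h + 5 = 5 + h$)
$g{\left(M,k \right)} = 4 M^{2}$ ($g{\left(M,k \right)} = 4 M M = 4 M^{2}$)
$W = -8628$ ($W = 2 \left(-4314\right) = -8628$)
$g{\left(66,b{\left(3,3 \right)} \right)} + W = 4 \cdot 66^{2} - 8628 = 4 \cdot 4356 - 8628 = 17424 - 8628 = 8796$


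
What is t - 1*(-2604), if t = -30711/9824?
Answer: 25550985/9824 ≈ 2600.9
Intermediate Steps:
t = -30711/9824 (t = -30711*1/9824 = -30711/9824 ≈ -3.1261)
t - 1*(-2604) = -30711/9824 - 1*(-2604) = -30711/9824 + 2604 = 25550985/9824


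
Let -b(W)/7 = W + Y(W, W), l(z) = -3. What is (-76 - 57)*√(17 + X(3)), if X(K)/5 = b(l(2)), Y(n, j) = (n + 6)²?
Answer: -133*I*√193 ≈ -1847.7*I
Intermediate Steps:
Y(n, j) = (6 + n)²
b(W) = -7*W - 7*(6 + W)² (b(W) = -7*(W + (6 + W)²) = -7*W - 7*(6 + W)²)
X(K) = -210 (X(K) = 5*(-7*(-3) - 7*(6 - 3)²) = 5*(21 - 7*3²) = 5*(21 - 7*9) = 5*(21 - 63) = 5*(-42) = -210)
(-76 - 57)*√(17 + X(3)) = (-76 - 57)*√(17 - 210) = -133*I*√193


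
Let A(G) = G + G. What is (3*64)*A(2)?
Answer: 768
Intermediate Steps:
A(G) = 2*G
(3*64)*A(2) = (3*64)*(2*2) = 192*4 = 768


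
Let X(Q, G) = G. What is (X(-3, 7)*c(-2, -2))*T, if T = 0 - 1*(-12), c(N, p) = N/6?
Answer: -28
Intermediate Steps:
c(N, p) = N/6 (c(N, p) = N*(⅙) = N/6)
T = 12 (T = 0 + 12 = 12)
(X(-3, 7)*c(-2, -2))*T = (7*((⅙)*(-2)))*12 = (7*(-⅓))*12 = -7/3*12 = -28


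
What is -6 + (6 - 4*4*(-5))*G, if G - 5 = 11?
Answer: 1370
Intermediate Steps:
G = 16 (G = 5 + 11 = 16)
-6 + (6 - 4*4*(-5))*G = -6 + (6 - 4*4*(-5))*16 = -6 + (6 - 16*(-5))*16 = -6 + (6 + 80)*16 = -6 + 86*16 = -6 + 1376 = 1370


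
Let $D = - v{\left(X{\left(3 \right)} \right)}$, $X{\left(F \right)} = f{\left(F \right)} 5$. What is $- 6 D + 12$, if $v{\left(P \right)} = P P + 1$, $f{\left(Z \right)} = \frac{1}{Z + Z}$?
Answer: $\frac{133}{6} \approx 22.167$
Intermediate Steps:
$f{\left(Z \right)} = \frac{1}{2 Z}$
$X{\left(F \right)} = \frac{5}{2 F}$ ($X{\left(F \right)} = \frac{1}{2 F} 5 = \frac{5}{2 F}$)
$v{\left(P \right)} = 1 + P^{2}$ ($v{\left(P \right)} = P^{2} + 1 = 1 + P^{2}$)
$D = - \frac{61}{36}$ ($D = - (1 + \left(\frac{5}{2 \cdot 3}\right)^{2}) = - (1 + \left(\frac{5}{2} \cdot \frac{1}{3}\right)^{2}) = - (1 + \left(\frac{5}{6}\right)^{2}) = - (1 + \frac{25}{36}) = \left(-1\right) \frac{61}{36} = - \frac{61}{36} \approx -1.6944$)
$- 6 D + 12 = \left(-6\right) \left(- \frac{61}{36}\right) + 12 = \frac{61}{6} + 12 = \frac{133}{6}$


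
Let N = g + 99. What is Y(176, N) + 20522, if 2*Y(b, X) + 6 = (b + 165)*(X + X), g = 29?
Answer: 64167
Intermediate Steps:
N = 128 (N = 29 + 99 = 128)
Y(b, X) = -3 + X*(165 + b) (Y(b, X) = -3 + ((b + 165)*(X + X))/2 = -3 + ((165 + b)*(2*X))/2 = -3 + (2*X*(165 + b))/2 = -3 + X*(165 + b))
Y(176, N) + 20522 = (-3 + 165*128 + 128*176) + 20522 = (-3 + 21120 + 22528) + 20522 = 43645 + 20522 = 64167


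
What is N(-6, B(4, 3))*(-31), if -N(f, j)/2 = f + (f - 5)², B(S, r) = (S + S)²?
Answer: 7130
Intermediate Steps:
B(S, r) = 4*S² (B(S, r) = (2*S)² = 4*S²)
N(f, j) = -2*f - 2*(-5 + f)² (N(f, j) = -2*(f + (f - 5)²) = -2*(f + (-5 + f)²) = -2*f - 2*(-5 + f)²)
N(-6, B(4, 3))*(-31) = (-2*(-6) - 2*(-5 - 6)²)*(-31) = (12 - 2*(-11)²)*(-31) = (12 - 2*121)*(-31) = (12 - 242)*(-31) = -230*(-31) = 7130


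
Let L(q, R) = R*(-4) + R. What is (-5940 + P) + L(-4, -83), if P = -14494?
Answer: -20185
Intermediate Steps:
L(q, R) = -3*R (L(q, R) = -4*R + R = -3*R)
(-5940 + P) + L(-4, -83) = (-5940 - 14494) - 3*(-83) = -20434 + 249 = -20185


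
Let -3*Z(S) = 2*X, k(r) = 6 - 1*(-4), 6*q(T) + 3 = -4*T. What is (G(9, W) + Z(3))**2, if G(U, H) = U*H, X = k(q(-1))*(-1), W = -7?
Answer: 28561/9 ≈ 3173.4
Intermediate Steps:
q(T) = -1/2 - 2*T/3 (q(T) = -1/2 + (-4*T)/6 = -1/2 - 2*T/3)
k(r) = 10 (k(r) = 6 + 4 = 10)
X = -10 (X = 10*(-1) = -10)
G(U, H) = H*U
Z(S) = 20/3 (Z(S) = -2*(-10)/3 = -1/3*(-20) = 20/3)
(G(9, W) + Z(3))**2 = (-7*9 + 20/3)**2 = (-63 + 20/3)**2 = (-169/3)**2 = 28561/9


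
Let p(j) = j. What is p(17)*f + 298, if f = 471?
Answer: 8305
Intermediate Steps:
p(17)*f + 298 = 17*471 + 298 = 8007 + 298 = 8305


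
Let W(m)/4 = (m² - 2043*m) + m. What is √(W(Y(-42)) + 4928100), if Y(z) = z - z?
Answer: 10*√49281 ≈ 2219.9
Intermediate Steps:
Y(z) = 0
W(m) = -8168*m + 4*m² (W(m) = 4*((m² - 2043*m) + m) = 4*(m² - 2042*m) = -8168*m + 4*m²)
√(W(Y(-42)) + 4928100) = √(4*0*(-2042 + 0) + 4928100) = √(4*0*(-2042) + 4928100) = √(0 + 4928100) = √4928100 = 10*√49281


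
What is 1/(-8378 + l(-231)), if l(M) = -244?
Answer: -1/8622 ≈ -0.00011598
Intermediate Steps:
1/(-8378 + l(-231)) = 1/(-8378 - 244) = 1/(-8622) = -1/8622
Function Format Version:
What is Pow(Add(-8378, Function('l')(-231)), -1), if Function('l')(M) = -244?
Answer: Rational(-1, 8622) ≈ -0.00011598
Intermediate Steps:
Pow(Add(-8378, Function('l')(-231)), -1) = Pow(Add(-8378, -244), -1) = Pow(-8622, -1) = Rational(-1, 8622)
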